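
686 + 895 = 1581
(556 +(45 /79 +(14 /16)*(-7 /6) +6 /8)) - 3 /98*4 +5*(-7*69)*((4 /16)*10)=-5481.32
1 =1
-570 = -570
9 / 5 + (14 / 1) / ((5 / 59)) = 167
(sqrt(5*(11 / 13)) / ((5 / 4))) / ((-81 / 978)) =-1304*sqrt(715) / 1755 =-19.87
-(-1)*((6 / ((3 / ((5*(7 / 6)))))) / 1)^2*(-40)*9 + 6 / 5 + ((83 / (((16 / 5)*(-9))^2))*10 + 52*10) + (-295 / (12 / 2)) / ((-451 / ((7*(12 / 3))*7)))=-48456.43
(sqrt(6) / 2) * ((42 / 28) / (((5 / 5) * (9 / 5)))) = 5 * sqrt(6) / 12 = 1.02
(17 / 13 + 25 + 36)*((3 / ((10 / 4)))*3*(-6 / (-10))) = 8748 / 65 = 134.58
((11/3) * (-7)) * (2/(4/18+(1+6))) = -7.11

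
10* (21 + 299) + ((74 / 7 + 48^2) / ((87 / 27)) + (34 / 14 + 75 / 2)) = 3958.24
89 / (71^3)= 0.00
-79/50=-1.58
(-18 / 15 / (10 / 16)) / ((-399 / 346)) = 5536 / 3325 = 1.66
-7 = -7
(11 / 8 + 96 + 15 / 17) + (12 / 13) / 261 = 15114097 / 153816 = 98.26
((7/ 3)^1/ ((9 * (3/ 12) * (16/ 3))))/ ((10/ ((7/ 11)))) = 49/ 3960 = 0.01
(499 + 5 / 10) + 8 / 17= 16999 / 34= 499.97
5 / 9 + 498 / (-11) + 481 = 43192 / 99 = 436.28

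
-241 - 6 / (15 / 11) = -1227 / 5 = -245.40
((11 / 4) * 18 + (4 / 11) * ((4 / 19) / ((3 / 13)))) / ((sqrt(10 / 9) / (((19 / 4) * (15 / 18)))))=62489 * sqrt(10) / 1056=187.13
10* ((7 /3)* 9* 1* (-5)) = -1050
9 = 9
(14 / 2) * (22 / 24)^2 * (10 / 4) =4235 / 288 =14.70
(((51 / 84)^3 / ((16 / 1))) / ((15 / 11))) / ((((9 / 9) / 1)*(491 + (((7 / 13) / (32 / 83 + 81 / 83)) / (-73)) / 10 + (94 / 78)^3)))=8814817379511 / 423433856830111232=0.00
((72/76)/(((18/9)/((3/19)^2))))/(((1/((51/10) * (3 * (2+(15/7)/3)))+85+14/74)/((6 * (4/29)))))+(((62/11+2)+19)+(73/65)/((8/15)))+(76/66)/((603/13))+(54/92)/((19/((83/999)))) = 105689032572107510155/3673630749818147976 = 28.77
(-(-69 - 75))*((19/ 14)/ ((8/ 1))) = 24.43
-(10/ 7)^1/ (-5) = 2/ 7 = 0.29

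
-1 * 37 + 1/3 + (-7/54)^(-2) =3358/147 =22.84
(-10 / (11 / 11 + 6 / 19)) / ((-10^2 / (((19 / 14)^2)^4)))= 322687697779 / 368947264000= 0.87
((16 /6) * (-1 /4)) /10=-1 /15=-0.07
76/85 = 0.89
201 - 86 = 115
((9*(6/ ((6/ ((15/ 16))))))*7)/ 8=945/ 128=7.38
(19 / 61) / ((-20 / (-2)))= 19 / 610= 0.03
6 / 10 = 3 / 5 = 0.60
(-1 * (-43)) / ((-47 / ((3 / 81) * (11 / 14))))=-473 / 17766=-0.03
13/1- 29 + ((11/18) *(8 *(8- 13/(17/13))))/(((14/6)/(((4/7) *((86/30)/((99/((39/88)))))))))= -600878/37485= -16.03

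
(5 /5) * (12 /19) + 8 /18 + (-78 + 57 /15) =-62521 /855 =-73.12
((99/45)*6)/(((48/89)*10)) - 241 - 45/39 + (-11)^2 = -617273/5200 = -118.71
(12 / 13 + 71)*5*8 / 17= 2200 / 13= 169.23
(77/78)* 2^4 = 616/39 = 15.79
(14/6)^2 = 49/9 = 5.44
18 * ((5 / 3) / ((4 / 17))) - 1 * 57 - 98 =-55 / 2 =-27.50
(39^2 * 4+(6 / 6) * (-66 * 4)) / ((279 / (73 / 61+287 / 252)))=2487565 / 51057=48.72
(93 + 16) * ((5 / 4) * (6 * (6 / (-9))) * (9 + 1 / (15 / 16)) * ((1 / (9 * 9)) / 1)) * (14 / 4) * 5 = -1185.32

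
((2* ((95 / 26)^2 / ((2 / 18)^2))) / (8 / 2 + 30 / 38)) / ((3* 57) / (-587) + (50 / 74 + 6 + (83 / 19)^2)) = 108901248216525 / 6141732003134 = 17.73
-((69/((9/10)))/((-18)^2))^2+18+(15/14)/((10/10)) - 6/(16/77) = -32603051/3306744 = -9.86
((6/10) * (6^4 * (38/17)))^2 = 21828289536/7225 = 3021216.54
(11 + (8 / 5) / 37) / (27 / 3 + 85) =2043 / 17390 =0.12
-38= -38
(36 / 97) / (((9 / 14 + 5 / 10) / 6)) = 189 / 97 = 1.95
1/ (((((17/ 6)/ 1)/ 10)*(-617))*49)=-60/ 513961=-0.00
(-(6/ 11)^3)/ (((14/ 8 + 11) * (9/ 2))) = -64/ 22627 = -0.00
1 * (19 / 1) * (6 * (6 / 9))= 76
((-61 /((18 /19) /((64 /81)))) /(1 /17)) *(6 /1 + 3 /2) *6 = -3152480 /81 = -38919.51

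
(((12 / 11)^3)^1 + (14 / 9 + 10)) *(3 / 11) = 153976 / 43923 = 3.51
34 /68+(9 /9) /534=134 /267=0.50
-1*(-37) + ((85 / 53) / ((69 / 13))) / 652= 88222573 / 2384364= 37.00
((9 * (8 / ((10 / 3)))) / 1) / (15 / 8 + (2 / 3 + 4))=2592 / 785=3.30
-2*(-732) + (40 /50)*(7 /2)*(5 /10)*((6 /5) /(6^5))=47433607 /32400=1464.00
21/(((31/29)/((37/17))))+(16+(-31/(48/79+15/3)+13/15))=189438073/3501915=54.10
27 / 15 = 9 / 5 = 1.80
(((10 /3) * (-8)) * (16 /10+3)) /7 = -368 /21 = -17.52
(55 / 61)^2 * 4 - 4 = -2784 / 3721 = -0.75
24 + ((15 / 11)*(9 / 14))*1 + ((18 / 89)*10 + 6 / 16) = 1495275 / 54824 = 27.27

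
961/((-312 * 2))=-961/624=-1.54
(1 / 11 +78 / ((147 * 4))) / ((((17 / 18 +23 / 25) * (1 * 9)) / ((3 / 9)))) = 6025 / 1356663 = 0.00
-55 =-55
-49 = -49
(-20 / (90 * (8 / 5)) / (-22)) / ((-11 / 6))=-5 / 1452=-0.00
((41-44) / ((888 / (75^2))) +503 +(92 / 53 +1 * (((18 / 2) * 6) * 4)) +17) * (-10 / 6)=-56377375 / 47064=-1197.89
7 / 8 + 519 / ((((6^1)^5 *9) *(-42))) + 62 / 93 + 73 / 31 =118343413 / 30373056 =3.90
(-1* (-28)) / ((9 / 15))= 140 / 3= 46.67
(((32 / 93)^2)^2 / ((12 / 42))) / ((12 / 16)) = 14680064 / 224415603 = 0.07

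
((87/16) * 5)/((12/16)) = 145/4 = 36.25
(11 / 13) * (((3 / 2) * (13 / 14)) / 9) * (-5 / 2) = -55 / 168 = -0.33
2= 2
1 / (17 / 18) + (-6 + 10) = 86 / 17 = 5.06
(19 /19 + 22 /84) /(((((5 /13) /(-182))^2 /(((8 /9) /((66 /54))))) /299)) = 50691890704 /825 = 61444716.00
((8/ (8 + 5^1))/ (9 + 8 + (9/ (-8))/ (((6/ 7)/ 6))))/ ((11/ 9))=576/ 10439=0.06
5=5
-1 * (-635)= 635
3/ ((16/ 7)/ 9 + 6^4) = 189/ 81664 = 0.00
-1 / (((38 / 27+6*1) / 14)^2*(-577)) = 35721 / 5770000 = 0.01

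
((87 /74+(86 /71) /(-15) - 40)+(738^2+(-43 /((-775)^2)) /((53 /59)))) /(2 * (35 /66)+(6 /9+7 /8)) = 12023335729990845964 /57450800510625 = 209280.56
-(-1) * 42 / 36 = 7 / 6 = 1.17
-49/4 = -12.25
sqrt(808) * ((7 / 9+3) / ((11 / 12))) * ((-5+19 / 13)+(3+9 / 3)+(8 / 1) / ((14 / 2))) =89216 * sqrt(202) / 3003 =422.24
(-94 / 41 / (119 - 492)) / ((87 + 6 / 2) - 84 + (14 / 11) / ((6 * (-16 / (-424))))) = 6204 / 11729731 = 0.00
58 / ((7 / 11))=638 / 7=91.14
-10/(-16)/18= 5/144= 0.03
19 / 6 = 3.17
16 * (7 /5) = 112 /5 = 22.40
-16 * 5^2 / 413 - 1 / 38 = -15613 / 15694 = -0.99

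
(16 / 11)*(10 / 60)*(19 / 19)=8 / 33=0.24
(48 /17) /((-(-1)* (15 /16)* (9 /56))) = 14336 /765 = 18.74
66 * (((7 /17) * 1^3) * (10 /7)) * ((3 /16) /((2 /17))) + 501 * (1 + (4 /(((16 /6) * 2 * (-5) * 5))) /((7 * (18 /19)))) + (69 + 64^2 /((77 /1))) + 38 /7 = 2649693 /3850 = 688.23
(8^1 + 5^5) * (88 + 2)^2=25377300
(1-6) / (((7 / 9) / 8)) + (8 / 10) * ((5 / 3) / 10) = -5386 / 105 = -51.30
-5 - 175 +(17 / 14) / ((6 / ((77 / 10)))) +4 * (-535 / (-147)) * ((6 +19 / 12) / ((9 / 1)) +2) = -21759599 / 158760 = -137.06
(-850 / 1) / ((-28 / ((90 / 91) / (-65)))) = -3825 / 8281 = -0.46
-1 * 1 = -1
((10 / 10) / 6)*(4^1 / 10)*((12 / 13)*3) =12 / 65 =0.18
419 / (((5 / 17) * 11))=129.51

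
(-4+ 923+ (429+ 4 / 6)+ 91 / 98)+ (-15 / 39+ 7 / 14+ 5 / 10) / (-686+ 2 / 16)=449250265 / 332878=1349.59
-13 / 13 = -1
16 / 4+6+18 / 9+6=18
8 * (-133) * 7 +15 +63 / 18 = -14859 / 2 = -7429.50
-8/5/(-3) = 8/15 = 0.53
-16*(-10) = 160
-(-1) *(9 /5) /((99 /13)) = 13 /55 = 0.24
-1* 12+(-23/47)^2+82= 155159/2209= 70.24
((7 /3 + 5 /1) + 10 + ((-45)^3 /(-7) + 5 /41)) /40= 2805851 /8610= 325.88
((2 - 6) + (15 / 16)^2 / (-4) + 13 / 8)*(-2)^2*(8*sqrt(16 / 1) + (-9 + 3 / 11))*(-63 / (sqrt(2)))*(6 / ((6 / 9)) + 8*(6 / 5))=15567363*sqrt(2) / 110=200141.60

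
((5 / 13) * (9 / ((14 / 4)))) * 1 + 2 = 272 / 91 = 2.99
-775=-775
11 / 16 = 0.69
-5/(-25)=1/5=0.20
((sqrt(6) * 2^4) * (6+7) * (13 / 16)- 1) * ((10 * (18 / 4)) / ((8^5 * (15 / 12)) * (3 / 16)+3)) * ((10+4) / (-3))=70 / 2561- 910 * sqrt(6) / 197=-11.29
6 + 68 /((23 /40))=2858 /23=124.26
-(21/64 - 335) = 21419/64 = 334.67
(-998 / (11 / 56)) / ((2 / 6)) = -167664 / 11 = -15242.18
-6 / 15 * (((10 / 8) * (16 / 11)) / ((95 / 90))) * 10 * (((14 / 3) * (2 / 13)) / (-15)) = 0.33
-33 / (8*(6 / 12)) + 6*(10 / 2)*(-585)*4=-280833 / 4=-70208.25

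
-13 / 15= -0.87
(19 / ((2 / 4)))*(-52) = -1976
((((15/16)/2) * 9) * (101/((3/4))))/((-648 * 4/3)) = -505/768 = -0.66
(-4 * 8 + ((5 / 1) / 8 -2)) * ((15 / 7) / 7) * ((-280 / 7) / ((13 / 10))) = 200250 / 637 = 314.36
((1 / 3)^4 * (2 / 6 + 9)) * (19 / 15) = 0.15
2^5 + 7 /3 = 34.33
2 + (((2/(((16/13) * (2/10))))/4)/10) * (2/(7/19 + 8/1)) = 10423/5088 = 2.05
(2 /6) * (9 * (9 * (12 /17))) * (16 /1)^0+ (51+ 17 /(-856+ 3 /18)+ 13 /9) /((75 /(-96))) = -943662788 /19641375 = -48.04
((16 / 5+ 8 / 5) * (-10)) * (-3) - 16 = 128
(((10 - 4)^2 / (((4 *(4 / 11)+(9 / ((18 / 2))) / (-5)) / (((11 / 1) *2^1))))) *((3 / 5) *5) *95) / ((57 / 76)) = 5517600 / 23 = 239895.65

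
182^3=6028568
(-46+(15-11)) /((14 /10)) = -30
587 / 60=9.78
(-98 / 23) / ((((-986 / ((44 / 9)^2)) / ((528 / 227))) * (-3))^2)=-0.00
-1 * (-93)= 93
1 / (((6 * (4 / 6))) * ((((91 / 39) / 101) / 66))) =9999 / 14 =714.21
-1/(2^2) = -1/4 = -0.25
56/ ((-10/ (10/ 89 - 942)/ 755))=354424784/ 89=3982300.94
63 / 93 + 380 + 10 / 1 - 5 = 11956 / 31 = 385.68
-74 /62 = -37 /31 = -1.19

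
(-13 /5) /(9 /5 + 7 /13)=-169 /152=-1.11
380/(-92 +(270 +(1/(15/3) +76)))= 1.49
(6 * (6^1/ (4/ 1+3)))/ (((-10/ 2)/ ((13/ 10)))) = -1.34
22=22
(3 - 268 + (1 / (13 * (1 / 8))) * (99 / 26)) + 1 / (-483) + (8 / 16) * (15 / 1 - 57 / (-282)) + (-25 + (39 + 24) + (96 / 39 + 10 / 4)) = -3254803103 / 15345876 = -212.10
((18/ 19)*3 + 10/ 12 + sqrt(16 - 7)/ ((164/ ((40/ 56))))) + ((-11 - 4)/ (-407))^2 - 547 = -5889160224919/ 10839407964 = -543.31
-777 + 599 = -178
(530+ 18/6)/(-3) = -533/3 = -177.67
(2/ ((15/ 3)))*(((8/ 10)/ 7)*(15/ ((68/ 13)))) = 78/ 595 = 0.13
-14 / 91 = -2 / 13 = -0.15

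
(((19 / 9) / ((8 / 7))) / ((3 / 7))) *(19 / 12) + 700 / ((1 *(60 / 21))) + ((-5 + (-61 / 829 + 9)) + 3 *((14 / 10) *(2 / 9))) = 2757774089 / 10743840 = 256.68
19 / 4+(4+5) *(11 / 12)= 13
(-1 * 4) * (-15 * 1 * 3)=180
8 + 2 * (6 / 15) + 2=54 / 5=10.80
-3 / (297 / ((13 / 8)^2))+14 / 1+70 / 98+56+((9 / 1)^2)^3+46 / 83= 1956611368819 / 3681216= 531512.24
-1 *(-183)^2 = -33489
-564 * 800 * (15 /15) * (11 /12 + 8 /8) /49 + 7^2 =-862399 /49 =-17599.98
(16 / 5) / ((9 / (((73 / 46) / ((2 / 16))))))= 4672 / 1035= 4.51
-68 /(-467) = 68 /467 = 0.15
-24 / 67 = -0.36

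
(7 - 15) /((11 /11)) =-8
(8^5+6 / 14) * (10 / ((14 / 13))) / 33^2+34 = 16723909 / 53361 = 313.41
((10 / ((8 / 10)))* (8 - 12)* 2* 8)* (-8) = 6400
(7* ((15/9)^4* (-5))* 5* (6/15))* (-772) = 416975.31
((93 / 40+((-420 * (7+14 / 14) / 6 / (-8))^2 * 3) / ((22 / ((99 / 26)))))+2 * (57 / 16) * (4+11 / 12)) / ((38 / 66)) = 177200133 / 39520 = 4483.81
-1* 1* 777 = -777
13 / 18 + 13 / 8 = 169 / 72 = 2.35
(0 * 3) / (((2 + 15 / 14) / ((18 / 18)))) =0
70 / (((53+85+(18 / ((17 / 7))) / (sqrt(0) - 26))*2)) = 1547 / 6087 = 0.25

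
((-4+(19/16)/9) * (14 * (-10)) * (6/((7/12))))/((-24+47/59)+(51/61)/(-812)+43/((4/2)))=-3267.97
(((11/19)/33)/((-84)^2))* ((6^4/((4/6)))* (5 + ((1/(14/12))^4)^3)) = 0.02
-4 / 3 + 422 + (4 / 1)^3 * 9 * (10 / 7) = 26114 / 21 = 1243.52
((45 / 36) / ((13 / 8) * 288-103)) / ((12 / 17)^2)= 289 / 42048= 0.01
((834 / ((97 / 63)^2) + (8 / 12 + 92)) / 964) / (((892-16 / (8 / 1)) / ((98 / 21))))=0.00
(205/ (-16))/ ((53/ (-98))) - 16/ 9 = 83621/ 3816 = 21.91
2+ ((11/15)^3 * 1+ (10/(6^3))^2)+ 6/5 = 5243717/1458000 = 3.60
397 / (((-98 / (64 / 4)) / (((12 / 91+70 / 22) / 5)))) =-10534792 / 245245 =-42.96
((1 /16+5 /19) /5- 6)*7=-63147 /1520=-41.54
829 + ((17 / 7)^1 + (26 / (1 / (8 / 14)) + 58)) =6330 / 7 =904.29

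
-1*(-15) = 15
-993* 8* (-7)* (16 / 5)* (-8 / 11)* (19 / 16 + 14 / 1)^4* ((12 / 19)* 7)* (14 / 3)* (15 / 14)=-508969405798371 / 3344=-152203769676.55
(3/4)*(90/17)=135/34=3.97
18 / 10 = 9 / 5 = 1.80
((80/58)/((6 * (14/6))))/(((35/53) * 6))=106/4263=0.02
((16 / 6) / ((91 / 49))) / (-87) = -56 / 3393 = -0.02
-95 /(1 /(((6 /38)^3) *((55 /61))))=-7425 /22021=-0.34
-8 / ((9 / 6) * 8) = -2 / 3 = -0.67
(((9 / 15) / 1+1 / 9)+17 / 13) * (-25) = -5905 / 117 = -50.47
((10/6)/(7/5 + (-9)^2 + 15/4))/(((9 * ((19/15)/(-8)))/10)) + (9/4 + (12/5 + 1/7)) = 4.66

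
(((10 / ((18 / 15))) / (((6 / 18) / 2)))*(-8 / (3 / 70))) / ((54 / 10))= -140000 / 81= -1728.40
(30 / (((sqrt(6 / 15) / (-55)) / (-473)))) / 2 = 390225 * sqrt(10) / 2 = 616999.90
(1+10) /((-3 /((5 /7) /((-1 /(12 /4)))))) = 55 /7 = 7.86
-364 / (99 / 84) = -10192 / 33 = -308.85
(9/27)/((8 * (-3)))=-1/72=-0.01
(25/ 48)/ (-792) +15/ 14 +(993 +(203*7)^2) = 537608795153/ 266112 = 2020235.07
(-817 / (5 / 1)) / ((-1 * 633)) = 817 / 3165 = 0.26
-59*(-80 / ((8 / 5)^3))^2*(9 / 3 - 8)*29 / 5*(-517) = -345541796875 / 1024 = -337443161.01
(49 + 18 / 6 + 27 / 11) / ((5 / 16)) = 9584 / 55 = 174.25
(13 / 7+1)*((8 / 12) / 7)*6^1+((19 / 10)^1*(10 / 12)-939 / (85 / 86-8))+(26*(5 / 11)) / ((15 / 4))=60794603 / 433356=140.29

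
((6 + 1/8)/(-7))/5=-7/40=-0.18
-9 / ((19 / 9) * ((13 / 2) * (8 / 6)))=-0.49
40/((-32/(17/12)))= -85/48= -1.77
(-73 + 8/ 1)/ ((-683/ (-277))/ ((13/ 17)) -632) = 234065/ 2264221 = 0.10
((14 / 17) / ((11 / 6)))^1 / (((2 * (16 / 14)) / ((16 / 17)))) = 588 / 3179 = 0.18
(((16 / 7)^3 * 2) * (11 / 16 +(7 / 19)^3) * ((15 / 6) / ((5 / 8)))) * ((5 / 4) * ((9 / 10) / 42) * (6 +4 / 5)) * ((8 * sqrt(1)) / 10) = 4226853888 / 411711475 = 10.27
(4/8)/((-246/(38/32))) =-0.00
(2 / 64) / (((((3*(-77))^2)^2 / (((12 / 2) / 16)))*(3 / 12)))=1 / 60744454848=0.00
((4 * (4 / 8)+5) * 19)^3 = 2352637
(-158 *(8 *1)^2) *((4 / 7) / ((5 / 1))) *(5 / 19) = -40448 / 133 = -304.12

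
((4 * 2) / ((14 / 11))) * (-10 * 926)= -58205.71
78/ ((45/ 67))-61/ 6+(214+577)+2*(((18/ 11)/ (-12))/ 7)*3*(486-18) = 1945633/ 2310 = 842.27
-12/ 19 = -0.63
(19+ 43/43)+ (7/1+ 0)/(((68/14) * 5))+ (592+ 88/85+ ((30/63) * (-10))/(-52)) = 613.42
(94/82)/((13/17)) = 799/533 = 1.50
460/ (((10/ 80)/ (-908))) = -3341440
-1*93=-93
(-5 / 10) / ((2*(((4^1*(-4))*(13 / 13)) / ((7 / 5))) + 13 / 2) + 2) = 7 / 201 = 0.03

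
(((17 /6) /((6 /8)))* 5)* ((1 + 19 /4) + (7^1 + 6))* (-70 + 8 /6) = -218875 /9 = -24319.44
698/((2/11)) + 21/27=3839.78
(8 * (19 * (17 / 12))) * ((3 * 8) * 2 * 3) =31008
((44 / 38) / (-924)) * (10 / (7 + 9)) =-0.00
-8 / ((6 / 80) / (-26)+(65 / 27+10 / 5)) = -224640 / 123679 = -1.82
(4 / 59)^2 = 16 / 3481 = 0.00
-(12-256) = 244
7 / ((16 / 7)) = 49 / 16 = 3.06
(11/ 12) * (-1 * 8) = -22/ 3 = -7.33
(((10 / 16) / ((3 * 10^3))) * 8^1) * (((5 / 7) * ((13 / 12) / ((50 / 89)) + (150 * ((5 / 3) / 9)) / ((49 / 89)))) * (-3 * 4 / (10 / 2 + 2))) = -4620079 / 43218000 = -0.11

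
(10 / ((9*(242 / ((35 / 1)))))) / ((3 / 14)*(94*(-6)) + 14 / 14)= -1225 / 913671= -0.00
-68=-68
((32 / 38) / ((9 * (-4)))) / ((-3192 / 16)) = 8 / 68229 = 0.00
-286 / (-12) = 143 / 6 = 23.83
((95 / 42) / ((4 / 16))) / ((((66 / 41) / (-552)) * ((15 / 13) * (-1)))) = 1863368 / 693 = 2688.84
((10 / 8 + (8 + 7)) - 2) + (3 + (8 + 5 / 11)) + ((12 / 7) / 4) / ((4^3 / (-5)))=126507 / 4928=25.67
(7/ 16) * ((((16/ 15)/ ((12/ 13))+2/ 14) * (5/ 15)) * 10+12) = 1543/ 216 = 7.14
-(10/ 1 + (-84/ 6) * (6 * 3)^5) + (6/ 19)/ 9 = 1507874696/ 57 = 26453942.04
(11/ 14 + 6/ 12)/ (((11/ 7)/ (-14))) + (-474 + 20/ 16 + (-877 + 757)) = -26585/ 44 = -604.20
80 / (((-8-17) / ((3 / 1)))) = -48 / 5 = -9.60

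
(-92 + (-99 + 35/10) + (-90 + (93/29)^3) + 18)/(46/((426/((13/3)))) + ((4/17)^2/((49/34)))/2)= -5881333277799/12647696398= -465.01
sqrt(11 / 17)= sqrt(187) / 17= 0.80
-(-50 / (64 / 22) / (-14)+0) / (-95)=55 / 4256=0.01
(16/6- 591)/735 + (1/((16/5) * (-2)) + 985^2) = 13691801699/14112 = 970224.04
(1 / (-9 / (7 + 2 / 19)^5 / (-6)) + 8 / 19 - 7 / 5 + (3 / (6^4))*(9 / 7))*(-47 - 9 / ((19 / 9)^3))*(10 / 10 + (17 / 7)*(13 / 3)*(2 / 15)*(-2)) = 4699404109281698295301 / 4493850780648600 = 1045741.02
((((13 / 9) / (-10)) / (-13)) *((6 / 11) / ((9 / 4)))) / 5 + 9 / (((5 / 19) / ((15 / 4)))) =3809041 / 29700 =128.25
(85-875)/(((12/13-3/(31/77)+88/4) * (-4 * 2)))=31837/4988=6.38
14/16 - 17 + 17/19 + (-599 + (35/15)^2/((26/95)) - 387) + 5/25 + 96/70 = -121969069/124488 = -979.77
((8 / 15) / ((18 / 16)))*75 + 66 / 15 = 1798 / 45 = 39.96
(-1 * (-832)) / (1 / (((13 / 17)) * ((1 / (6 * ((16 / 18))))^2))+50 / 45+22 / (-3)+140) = 8112 / 1667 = 4.87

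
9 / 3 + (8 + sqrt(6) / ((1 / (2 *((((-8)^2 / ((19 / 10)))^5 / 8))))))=11 + 26843545600000 *sqrt(6) / 2476099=26555083.96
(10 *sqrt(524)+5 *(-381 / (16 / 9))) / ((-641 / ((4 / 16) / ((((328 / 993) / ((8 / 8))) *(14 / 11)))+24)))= 32.33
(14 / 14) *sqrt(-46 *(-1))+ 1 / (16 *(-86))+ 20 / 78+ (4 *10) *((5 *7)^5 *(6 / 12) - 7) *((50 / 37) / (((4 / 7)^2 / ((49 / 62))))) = sqrt(46)+ 211478065329434987 / 61552608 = 3435728763.06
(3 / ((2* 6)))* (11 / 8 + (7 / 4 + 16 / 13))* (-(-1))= 453 / 416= 1.09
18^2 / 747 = 36 / 83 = 0.43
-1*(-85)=85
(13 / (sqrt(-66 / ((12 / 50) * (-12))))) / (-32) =-13 * sqrt(33) / 880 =-0.08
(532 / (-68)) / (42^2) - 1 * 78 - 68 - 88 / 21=-643435 / 4284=-150.19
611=611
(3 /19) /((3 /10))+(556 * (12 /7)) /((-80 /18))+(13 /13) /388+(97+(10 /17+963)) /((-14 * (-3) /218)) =23208255361 /4386340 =5291.03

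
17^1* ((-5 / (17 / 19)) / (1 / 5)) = -475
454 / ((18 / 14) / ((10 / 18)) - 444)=-15890 / 15459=-1.03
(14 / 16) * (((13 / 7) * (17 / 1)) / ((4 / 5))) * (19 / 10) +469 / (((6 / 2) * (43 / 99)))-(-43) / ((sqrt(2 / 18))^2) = 2236109 / 2752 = 812.54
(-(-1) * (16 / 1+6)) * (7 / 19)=154 / 19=8.11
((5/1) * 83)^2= 172225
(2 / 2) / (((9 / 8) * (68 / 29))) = 58 / 153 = 0.38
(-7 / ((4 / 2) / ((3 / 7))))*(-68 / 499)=102 / 499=0.20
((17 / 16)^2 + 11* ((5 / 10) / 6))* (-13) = -20423 / 768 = -26.59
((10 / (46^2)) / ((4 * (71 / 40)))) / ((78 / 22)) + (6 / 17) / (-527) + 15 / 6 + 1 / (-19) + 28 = 15183246694885 / 498679782042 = 30.45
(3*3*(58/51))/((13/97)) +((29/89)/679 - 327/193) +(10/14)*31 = 249559891629/2577563443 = 96.82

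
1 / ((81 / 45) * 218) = 5 / 1962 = 0.00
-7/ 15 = -0.47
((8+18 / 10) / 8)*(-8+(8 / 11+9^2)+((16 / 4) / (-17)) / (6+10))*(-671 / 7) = -23543499 / 2720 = -8655.70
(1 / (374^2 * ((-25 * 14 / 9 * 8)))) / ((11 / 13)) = -117 / 4308180800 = -0.00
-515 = -515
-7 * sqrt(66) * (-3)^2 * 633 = -39879 * sqrt(66) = -323978.53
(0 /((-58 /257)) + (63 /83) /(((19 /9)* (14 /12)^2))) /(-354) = -486 /651301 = -0.00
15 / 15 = 1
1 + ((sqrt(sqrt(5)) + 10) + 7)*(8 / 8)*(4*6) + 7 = 24*5^(1 / 4) + 416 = 451.89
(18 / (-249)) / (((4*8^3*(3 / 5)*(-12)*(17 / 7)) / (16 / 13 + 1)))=1015 / 225398784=0.00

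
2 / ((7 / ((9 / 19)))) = 18 / 133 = 0.14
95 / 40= 19 / 8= 2.38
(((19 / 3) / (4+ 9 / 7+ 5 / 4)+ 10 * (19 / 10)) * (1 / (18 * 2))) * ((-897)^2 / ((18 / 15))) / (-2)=-4900515815 / 26352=-185963.71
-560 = -560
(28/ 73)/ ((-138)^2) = 7/ 347553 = 0.00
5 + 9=14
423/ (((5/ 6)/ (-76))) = -192888/ 5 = -38577.60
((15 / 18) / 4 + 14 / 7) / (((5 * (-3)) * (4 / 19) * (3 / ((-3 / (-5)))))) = -1007 / 7200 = -0.14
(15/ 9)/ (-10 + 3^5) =5/ 699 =0.01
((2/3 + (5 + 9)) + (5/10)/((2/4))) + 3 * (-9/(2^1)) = 13/6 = 2.17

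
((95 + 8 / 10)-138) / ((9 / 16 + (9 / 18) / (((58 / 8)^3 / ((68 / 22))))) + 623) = -905709904 / 13383184955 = -0.07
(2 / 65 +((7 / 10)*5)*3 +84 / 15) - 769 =-752.87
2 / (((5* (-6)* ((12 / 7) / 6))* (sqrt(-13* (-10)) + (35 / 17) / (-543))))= -198826509* sqrt(130) / 110774757050 - 150773 / 22154951410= -0.02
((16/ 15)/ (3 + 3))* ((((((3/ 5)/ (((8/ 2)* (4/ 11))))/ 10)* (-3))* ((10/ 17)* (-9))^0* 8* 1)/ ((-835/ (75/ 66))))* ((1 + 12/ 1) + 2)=0.00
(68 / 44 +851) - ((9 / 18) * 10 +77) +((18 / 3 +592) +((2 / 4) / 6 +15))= 182639 / 132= 1383.63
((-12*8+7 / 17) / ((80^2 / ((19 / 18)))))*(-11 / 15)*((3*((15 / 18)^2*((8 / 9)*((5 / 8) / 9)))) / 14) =339625 / 3197988864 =0.00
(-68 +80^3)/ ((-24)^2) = 42661/ 48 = 888.77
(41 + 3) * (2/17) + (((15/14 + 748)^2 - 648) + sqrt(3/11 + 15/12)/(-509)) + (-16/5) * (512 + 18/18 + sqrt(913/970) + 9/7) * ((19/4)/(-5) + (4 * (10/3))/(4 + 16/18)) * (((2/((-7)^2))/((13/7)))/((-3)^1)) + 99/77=560487.93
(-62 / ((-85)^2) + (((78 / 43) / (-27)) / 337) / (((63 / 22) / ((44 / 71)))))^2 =1321352917418853539236 / 17764591734100895938655625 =0.00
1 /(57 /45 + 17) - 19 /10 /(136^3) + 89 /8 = 38527350357 /3446174720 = 11.18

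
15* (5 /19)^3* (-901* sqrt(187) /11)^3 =-23314417344375* sqrt(187) /829939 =-384148548.43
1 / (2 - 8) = -1 / 6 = -0.17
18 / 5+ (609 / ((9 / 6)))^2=824198 / 5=164839.60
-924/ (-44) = 21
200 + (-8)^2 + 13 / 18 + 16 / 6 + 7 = 274.39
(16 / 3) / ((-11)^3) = -16 / 3993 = -0.00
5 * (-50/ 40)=-25/ 4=-6.25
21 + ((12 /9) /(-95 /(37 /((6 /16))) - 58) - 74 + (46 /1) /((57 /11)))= -43916791 /994821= -44.15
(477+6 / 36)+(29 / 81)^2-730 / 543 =1130421383 / 2375082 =475.95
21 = 21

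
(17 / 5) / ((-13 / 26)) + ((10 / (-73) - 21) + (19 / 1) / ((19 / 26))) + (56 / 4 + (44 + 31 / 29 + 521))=578.13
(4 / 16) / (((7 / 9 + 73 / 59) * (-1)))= -531 / 4280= -0.12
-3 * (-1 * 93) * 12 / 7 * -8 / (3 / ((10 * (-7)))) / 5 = 17856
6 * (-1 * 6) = -36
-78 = -78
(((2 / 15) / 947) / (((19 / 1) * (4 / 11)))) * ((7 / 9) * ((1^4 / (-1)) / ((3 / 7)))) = -539 / 14574330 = -0.00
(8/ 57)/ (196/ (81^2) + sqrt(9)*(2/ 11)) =96228/ 394459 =0.24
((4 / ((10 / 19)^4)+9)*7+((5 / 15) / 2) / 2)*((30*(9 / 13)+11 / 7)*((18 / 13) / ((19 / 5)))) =515183493 / 147875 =3483.91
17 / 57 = 0.30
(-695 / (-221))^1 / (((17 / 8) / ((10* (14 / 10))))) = 77840 / 3757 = 20.72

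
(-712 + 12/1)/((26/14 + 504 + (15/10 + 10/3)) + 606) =-29400/46901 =-0.63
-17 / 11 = -1.55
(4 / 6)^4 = 16 / 81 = 0.20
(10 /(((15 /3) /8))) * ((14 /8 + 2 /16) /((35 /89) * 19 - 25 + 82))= 1335 /2869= 0.47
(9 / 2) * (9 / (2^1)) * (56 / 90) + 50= 313 / 5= 62.60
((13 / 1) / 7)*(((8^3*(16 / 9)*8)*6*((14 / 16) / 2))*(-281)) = -29925376 / 3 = -9975125.33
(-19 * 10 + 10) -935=-1115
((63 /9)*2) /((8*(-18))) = -7 /72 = -0.10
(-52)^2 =2704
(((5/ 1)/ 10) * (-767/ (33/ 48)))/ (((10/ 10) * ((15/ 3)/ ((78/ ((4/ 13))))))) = -1555476/ 55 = -28281.38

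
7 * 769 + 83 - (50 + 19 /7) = 37893 /7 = 5413.29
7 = 7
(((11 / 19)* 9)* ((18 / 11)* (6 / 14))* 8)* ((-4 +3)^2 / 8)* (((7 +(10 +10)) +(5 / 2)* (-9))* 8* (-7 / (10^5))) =-2187 / 237500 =-0.01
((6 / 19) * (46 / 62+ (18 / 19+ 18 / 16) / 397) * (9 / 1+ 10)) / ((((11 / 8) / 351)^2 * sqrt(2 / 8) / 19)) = 16530739591392 / 1489147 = 11100811.13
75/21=25/7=3.57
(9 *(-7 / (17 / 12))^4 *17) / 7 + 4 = 64031684 / 4913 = 13033.11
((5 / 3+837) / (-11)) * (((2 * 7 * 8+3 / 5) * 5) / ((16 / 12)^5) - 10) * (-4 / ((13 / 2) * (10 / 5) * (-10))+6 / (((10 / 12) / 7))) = -11862173249 / 24960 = -475247.33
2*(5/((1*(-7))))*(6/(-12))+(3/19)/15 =482/665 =0.72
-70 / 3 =-23.33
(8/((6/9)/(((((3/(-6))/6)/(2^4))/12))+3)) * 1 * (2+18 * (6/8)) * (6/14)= -124/3577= -0.03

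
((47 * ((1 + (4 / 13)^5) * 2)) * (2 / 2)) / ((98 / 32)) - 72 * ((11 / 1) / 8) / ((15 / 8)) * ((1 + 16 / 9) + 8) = -538.29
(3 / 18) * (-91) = -91 / 6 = -15.17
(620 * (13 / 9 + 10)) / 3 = 63860 / 27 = 2365.19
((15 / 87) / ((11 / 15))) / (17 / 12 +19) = 0.01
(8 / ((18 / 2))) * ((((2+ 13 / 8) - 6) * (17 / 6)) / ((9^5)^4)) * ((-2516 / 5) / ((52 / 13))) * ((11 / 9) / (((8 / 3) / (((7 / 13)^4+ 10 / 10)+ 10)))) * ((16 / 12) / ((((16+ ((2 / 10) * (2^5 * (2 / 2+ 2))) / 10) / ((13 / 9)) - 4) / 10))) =1473930872425 / 2955397924085040038221634862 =0.00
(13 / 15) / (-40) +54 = 32387 / 600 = 53.98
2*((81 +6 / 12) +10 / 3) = 509 / 3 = 169.67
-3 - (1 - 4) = 0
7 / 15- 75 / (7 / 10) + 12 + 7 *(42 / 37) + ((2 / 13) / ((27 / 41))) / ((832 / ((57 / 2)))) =-10932247451 / 126060480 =-86.72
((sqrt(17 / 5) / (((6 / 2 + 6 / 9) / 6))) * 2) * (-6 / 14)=-108 * sqrt(85) / 385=-2.59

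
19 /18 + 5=109 /18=6.06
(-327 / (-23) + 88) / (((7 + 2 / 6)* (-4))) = -7053 / 2024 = -3.48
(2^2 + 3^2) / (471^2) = 13 / 221841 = 0.00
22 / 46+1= 34 / 23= 1.48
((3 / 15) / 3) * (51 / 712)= 17 / 3560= 0.00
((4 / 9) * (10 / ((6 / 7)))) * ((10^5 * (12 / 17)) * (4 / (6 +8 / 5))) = 560000000 / 2907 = 192638.46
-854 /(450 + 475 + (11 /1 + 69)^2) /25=-854 /183125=-0.00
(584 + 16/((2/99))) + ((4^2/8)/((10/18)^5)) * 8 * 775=29460304/125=235682.43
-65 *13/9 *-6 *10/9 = 16900/27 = 625.93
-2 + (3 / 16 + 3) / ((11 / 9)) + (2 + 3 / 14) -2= 0.82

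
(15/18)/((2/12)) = 5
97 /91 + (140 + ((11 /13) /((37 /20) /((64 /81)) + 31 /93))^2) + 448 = 73527176285665 /124798740703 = 589.17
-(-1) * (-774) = -774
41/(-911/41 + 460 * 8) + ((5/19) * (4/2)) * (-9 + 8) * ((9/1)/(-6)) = 2281474/2849411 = 0.80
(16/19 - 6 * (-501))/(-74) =-28565/703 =-40.63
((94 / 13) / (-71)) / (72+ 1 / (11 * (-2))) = -2068 / 1461109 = -0.00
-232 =-232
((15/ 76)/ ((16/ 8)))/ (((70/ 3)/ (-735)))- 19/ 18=-11393/ 2736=-4.16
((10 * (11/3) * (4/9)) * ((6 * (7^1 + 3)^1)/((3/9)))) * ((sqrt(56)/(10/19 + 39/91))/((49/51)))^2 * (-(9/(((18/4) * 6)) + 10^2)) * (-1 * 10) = 3158247488000/16129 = 195811735.88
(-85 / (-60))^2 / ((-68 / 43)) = -731 / 576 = -1.27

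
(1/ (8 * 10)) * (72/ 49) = 9/ 490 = 0.02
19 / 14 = 1.36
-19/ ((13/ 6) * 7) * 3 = -342/ 91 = -3.76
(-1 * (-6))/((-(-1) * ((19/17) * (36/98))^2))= 693889/19494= 35.60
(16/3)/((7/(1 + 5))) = 32/7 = 4.57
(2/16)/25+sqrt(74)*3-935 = -186999/200+3*sqrt(74) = -909.19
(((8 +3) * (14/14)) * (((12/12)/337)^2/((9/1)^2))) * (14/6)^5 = 184877/2235378627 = 0.00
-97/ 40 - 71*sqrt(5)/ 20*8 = -142*sqrt(5)/ 5 - 97/ 40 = -65.93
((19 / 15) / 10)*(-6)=-19 / 25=-0.76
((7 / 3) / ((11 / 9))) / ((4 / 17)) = 357 / 44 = 8.11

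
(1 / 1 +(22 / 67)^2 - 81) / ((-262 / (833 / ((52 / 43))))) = 3211495721 / 15289534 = 210.05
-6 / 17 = -0.35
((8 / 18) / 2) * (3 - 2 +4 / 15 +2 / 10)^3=0.70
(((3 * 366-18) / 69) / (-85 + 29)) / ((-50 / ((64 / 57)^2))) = 2048 / 290605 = 0.01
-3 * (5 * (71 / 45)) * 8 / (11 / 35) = -19880 / 33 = -602.42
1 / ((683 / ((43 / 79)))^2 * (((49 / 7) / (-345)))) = -637905 / 20379504943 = -0.00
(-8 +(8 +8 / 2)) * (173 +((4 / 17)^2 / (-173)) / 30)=518968828 / 749955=692.00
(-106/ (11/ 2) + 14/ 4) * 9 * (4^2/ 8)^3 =-12492/ 11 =-1135.64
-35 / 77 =-5 / 11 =-0.45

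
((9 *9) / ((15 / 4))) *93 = 10044 / 5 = 2008.80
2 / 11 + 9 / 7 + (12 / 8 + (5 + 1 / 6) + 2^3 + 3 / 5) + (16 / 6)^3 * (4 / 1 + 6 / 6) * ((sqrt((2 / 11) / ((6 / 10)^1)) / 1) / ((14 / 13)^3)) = 19328 / 1155 + 703040 * sqrt(330) / 305613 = 58.52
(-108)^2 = 11664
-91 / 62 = -1.47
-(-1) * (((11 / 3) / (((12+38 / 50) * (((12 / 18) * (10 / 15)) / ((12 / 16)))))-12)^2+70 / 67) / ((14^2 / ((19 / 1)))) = 36627500857 / 2827267072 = 12.96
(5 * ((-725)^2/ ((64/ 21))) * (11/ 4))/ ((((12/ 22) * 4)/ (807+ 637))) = 803593896875/ 512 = 1569519329.83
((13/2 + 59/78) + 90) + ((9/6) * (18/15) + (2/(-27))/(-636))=55282457/558090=99.06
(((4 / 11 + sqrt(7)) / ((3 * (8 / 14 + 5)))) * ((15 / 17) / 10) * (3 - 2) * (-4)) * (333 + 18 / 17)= -26502 * sqrt(7) / 3757 - 106008 / 41327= -21.23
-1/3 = -0.33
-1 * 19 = -19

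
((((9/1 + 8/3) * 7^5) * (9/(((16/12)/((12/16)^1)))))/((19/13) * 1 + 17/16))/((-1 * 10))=-1966419/50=-39328.38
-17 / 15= -1.13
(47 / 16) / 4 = 47 / 64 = 0.73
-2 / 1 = -2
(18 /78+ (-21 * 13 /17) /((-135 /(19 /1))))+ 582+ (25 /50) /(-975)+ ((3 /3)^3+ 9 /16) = 466263677 /795600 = 586.05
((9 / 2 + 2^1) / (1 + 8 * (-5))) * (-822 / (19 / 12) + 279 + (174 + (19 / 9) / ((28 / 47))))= 10.44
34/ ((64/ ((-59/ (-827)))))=1003/ 26464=0.04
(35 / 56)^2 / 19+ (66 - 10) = 68121 / 1216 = 56.02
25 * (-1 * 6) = -150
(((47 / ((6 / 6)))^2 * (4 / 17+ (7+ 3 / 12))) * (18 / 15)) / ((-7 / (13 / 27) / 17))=-14616953 / 630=-23201.51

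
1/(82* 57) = 1/4674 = 0.00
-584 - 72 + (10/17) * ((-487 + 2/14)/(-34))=-1310048/2023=-647.58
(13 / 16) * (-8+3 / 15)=-507 / 80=-6.34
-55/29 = -1.90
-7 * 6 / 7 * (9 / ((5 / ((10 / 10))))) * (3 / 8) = -81 / 20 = -4.05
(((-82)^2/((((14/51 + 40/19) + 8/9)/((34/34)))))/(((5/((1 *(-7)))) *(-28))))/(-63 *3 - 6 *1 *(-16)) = -1628889/1472810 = -1.11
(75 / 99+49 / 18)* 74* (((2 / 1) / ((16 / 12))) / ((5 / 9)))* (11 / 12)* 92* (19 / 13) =856957 / 10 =85695.70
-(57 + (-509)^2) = -259138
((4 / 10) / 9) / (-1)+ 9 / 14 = 0.60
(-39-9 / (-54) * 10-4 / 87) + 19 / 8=-8121 / 232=-35.00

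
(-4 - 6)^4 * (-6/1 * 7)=-420000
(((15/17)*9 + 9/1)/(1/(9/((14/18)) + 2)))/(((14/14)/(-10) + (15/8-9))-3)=-1094400/48671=-22.49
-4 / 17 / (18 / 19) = -0.25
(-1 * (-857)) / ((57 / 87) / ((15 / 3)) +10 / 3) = 372795 / 1507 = 247.38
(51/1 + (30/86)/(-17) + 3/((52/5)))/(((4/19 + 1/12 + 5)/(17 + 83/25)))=56429365932/286753025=196.79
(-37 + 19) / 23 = -18 / 23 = -0.78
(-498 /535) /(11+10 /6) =-747 /10165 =-0.07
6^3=216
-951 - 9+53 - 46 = -953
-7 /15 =-0.47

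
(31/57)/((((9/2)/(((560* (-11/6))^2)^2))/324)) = 22317962670080000/513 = 43504800526471.73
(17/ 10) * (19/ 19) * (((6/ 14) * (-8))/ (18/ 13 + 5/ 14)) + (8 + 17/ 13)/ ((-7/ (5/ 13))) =-7233557/ 1875055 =-3.86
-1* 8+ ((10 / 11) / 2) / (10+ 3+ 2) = -263 / 33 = -7.97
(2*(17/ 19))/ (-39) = -34/ 741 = -0.05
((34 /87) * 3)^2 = 1156 /841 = 1.37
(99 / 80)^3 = 970299 / 512000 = 1.90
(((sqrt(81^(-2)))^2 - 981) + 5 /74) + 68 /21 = -3322789501 /3398598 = -977.69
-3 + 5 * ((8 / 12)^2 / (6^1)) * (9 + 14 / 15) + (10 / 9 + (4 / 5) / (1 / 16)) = 5909 / 405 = 14.59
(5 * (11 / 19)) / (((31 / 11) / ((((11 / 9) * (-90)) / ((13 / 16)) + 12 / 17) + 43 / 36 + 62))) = -344081045 / 4686084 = -73.43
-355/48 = -7.40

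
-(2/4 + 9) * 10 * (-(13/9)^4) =2713295/6561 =413.55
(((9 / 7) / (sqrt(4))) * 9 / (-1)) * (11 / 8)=-891 / 112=-7.96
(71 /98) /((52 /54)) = 1917 /2548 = 0.75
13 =13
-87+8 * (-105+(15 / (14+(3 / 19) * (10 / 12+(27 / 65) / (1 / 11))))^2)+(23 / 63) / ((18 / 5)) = -22258161551489 / 24226847442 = -918.74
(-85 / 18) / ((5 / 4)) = -34 / 9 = -3.78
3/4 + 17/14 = 55/28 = 1.96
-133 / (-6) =133 / 6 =22.17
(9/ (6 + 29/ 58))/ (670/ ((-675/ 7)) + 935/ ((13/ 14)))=1215/ 877478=0.00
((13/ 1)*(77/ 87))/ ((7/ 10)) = 1430/ 87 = 16.44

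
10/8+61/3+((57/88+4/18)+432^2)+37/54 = 443473601/2376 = 186647.14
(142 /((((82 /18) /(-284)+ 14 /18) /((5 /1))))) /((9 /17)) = 3427880 /1947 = 1760.60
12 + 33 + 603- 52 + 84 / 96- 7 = 4719 / 8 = 589.88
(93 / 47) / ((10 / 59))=5487 / 470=11.67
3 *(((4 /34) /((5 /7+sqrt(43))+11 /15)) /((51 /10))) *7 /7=-319200 /130330619+220500 *sqrt(43) /130330619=0.01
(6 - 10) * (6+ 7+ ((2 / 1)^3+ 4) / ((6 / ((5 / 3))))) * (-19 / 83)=3724 / 249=14.96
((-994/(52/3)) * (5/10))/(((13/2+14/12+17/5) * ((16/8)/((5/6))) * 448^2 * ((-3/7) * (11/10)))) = 8875/777846784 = 0.00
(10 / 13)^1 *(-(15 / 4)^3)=-40.56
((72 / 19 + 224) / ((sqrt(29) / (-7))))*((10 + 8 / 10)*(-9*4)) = 58895424*sqrt(29) / 2755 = 115122.17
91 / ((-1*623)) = -13 / 89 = -0.15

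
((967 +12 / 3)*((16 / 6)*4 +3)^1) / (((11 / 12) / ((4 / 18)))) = 318488 / 99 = 3217.05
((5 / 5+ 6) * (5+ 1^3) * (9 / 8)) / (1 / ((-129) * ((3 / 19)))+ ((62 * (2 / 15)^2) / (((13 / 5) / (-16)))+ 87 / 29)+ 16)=4754295 / 1224344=3.88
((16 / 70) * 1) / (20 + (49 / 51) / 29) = 11832 / 1037015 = 0.01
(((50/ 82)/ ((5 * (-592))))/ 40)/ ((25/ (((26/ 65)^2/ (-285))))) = 1/ 8646900000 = 0.00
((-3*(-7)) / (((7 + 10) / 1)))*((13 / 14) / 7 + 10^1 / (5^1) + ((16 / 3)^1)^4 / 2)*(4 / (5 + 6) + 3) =119443141 / 70686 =1689.77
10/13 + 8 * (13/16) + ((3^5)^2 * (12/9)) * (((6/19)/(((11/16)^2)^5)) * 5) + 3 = 67522196173441825833/12813087752894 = 5269783.32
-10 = -10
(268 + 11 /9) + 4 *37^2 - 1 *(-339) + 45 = 55163 /9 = 6129.22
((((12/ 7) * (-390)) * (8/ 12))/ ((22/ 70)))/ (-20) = 780/ 11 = 70.91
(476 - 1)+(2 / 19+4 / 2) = 9065 / 19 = 477.11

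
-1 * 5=-5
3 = 3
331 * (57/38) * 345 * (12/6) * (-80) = -27406800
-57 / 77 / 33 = -19 / 847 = -0.02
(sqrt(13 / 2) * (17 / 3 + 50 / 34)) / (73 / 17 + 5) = 91 * sqrt(26) / 237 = 1.96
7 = 7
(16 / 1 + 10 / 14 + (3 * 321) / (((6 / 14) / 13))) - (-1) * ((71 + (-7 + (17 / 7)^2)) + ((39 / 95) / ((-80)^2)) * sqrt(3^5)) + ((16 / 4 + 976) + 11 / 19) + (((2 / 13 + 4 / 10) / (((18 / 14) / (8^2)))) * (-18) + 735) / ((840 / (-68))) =351 * sqrt(3) / 608000 + 18311151247 / 605150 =30258.86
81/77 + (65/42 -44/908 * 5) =247217/104874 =2.36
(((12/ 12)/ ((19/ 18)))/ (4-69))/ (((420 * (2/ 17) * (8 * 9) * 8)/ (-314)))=2669/ 16598400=0.00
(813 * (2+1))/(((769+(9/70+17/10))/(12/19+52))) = 28455000/170867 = 166.53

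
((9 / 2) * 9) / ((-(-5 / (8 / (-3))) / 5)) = -108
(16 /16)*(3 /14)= 0.21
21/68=0.31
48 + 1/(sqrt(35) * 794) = sqrt(35)/27790 + 48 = 48.00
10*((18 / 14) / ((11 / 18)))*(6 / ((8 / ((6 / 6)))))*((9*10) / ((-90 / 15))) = -18225 / 77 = -236.69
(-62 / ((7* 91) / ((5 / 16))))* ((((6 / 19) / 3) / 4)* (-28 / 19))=155 / 131404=0.00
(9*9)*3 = 243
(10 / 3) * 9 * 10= 300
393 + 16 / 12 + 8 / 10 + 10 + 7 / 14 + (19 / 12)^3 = 409.60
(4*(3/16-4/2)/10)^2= 841/1600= 0.53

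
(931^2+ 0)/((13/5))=333369.62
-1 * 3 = -3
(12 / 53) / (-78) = -2 / 689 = -0.00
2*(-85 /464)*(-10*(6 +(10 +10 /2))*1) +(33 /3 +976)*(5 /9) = 217595 /348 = 625.27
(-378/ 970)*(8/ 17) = -1512/ 8245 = -0.18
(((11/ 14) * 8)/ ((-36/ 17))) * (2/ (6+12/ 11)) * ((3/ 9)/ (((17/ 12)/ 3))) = -484/ 819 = -0.59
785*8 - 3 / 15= 31399 / 5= 6279.80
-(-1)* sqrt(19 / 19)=1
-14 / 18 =-7 / 9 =-0.78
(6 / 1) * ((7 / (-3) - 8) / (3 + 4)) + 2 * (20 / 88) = -647 / 77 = -8.40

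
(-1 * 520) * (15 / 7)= -7800 / 7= -1114.29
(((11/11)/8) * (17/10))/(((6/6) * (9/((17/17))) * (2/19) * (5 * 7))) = 323/50400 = 0.01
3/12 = 1/4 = 0.25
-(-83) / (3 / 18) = 498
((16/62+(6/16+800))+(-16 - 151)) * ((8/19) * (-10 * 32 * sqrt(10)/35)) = -7713.58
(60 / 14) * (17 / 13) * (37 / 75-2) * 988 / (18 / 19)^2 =-9295.34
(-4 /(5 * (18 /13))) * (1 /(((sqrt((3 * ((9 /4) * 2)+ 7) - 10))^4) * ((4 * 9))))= -26 /178605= -0.00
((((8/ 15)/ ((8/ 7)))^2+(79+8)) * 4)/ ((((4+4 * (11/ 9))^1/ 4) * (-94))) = -9812/ 5875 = -1.67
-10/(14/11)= -55/7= -7.86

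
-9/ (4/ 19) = -171/ 4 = -42.75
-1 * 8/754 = -4/377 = -0.01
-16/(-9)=16/9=1.78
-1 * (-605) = 605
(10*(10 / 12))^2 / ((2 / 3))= 104.17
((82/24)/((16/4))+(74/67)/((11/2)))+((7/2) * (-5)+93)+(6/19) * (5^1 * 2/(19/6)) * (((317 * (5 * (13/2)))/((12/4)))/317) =1115629849/12770736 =87.36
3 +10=13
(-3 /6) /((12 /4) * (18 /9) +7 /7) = -1 /14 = -0.07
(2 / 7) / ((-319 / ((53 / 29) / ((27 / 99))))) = -106 / 17661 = -0.01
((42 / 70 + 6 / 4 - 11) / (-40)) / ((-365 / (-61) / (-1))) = -5429 / 146000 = -0.04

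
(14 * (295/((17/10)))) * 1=41300/17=2429.41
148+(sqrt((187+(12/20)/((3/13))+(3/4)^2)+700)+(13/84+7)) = sqrt(356065)/20+13033/84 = 184.99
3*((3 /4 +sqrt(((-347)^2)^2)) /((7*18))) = 481639 /168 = 2866.90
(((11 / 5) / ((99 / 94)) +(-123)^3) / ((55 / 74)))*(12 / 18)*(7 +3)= -24786720616 / 1485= -16691394.35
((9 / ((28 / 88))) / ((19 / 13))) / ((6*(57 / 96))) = 13728 / 2527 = 5.43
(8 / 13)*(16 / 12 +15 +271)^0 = 8 / 13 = 0.62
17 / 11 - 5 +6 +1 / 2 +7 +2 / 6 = 685 / 66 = 10.38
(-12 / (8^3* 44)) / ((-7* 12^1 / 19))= 19 / 157696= 0.00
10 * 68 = 680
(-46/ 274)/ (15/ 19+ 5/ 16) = -6992/ 45895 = -0.15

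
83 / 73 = 1.14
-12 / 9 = -4 / 3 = -1.33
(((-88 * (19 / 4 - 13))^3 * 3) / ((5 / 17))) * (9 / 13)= 175639643784 / 65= 2702148365.91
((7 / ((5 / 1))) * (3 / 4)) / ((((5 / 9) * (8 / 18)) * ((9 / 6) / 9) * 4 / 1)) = 5103 / 800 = 6.38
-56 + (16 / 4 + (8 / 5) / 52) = -3378 / 65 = -51.97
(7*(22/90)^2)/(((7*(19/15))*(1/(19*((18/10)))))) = 121/75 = 1.61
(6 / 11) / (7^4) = 6 / 26411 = 0.00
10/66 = 5/33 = 0.15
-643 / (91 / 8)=-5144 / 91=-56.53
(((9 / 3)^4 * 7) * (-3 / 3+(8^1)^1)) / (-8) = -3969 / 8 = -496.12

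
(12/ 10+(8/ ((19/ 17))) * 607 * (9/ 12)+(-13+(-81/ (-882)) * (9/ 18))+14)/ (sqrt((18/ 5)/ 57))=12975.40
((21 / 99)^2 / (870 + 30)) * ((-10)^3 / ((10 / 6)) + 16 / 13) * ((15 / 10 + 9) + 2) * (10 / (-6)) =238385 / 382239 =0.62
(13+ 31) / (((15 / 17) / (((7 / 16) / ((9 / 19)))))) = 24871 / 540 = 46.06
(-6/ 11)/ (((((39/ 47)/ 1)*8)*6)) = -47/ 3432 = -0.01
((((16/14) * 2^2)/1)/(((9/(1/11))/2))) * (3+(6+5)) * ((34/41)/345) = 4352/1400355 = 0.00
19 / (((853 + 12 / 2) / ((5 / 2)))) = 95 / 1718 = 0.06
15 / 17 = 0.88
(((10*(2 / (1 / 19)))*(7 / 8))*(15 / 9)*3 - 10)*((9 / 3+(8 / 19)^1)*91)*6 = 58647225 / 19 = 3086696.05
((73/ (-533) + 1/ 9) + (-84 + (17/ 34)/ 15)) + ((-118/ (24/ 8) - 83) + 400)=9290549/ 47970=193.67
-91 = -91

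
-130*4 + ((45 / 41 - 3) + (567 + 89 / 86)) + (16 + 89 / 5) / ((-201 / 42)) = 46149589 / 1181210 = 39.07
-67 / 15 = -4.47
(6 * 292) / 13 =1752 / 13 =134.77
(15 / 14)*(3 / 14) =45 / 196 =0.23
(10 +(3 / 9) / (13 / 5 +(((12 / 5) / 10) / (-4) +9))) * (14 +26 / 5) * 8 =888832 / 577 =1540.44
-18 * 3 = -54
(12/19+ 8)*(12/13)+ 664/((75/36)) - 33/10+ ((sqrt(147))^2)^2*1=270864987/12350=21932.39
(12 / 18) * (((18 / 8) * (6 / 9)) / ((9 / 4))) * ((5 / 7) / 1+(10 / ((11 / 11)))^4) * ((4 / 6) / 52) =3590 / 63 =56.98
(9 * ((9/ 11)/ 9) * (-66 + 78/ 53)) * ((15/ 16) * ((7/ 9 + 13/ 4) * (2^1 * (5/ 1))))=-9298125/ 4664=-1993.59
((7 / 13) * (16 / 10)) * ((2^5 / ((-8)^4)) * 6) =21 / 520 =0.04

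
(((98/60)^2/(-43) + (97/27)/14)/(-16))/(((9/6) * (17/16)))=-158129/20723850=-0.01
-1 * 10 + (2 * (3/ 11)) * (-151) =-1016/ 11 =-92.36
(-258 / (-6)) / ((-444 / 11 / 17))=-8041 / 444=-18.11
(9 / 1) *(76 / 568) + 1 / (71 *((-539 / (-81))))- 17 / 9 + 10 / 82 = -15832637 / 28242522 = -0.56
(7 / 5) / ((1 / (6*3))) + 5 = 151 / 5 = 30.20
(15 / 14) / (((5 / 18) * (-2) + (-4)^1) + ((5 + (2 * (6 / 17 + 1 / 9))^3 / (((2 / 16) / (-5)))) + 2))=-53723655 / 1480871756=-0.04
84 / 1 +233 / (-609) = 50923 / 609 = 83.62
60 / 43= 1.40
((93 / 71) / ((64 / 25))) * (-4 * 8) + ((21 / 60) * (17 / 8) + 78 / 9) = -237293 / 34080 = -6.96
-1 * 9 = -9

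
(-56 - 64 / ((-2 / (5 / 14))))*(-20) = 6240 / 7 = 891.43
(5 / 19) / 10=1 / 38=0.03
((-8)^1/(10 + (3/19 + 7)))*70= -5320/163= -32.64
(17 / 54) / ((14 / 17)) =289 / 756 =0.38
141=141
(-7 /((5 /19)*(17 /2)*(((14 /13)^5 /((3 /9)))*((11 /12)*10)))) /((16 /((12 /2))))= -21163701 /718379200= -0.03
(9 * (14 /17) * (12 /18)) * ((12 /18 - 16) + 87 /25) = -24892 /425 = -58.57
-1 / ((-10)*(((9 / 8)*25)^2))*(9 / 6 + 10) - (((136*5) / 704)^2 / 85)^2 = 20239961123 / 15179788800000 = 0.00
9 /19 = 0.47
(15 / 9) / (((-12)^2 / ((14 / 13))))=35 / 2808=0.01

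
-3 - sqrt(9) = -6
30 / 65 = 6 / 13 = 0.46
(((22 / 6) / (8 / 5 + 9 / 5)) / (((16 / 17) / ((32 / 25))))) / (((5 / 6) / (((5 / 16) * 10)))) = 11 / 2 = 5.50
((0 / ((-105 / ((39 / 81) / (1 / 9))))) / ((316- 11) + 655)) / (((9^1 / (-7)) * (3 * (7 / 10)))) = 0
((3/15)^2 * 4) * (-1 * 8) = -32/25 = -1.28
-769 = -769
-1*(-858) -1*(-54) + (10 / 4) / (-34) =62011 / 68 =911.93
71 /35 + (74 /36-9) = -3097 /630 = -4.92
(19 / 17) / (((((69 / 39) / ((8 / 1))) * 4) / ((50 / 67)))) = 24700 / 26197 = 0.94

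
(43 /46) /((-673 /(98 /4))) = -2107 /61916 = -0.03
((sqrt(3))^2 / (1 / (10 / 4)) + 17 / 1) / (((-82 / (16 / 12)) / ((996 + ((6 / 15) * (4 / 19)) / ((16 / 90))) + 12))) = -312963 / 779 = -401.75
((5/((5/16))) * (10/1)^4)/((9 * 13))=160000/117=1367.52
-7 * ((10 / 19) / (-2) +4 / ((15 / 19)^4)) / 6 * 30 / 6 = -67558897 / 1154250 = -58.53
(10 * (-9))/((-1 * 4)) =45/2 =22.50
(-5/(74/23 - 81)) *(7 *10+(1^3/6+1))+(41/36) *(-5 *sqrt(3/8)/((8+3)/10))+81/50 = 831176/134175 - 1025 *sqrt(6)/792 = 3.02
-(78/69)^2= -1.28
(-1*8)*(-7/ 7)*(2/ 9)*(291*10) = 15520/ 3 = 5173.33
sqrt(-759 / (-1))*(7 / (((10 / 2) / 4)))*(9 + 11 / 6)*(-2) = -364*sqrt(759) / 3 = -3342.73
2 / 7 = 0.29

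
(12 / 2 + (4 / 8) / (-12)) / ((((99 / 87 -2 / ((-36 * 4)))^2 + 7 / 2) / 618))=762.89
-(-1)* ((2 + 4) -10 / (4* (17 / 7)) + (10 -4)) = 373 / 34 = 10.97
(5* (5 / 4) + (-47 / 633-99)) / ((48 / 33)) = -2585341 / 40512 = -63.82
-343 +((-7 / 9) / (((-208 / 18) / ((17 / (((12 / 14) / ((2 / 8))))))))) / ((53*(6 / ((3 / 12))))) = -1088993983 / 3174912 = -343.00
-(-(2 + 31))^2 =-1089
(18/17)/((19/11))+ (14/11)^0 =521/323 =1.61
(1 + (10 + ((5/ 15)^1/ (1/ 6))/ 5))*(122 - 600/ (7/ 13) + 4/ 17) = -6729078/ 595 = -11309.37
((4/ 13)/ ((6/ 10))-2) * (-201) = 3886/ 13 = 298.92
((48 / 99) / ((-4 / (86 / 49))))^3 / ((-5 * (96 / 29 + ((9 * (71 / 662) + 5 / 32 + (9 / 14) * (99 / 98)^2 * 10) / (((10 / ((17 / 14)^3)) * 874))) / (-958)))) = 8208131435402479271936 / 14110488790637857989059403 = 0.00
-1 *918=-918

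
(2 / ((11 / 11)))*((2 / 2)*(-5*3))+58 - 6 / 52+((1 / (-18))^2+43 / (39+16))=6641581 / 231660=28.67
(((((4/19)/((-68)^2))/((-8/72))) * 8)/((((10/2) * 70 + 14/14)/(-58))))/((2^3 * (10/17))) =29/251940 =0.00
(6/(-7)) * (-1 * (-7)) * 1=-6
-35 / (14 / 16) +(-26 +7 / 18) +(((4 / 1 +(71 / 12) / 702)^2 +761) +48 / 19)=962671262275 / 1348311744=713.98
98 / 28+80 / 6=101 / 6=16.83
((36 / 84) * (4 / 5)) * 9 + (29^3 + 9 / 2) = 1707761 / 70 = 24396.59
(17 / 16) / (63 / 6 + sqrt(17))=357 / 2984-17 * sqrt(17) / 1492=0.07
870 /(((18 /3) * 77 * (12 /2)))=145 /462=0.31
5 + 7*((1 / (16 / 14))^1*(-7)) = -303 / 8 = -37.88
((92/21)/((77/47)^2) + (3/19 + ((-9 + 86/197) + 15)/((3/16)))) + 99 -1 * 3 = 132.12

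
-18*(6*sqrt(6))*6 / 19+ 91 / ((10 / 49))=4459 / 10 - 648*sqrt(6) / 19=362.36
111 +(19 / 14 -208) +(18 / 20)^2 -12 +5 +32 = -48883 / 700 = -69.83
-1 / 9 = -0.11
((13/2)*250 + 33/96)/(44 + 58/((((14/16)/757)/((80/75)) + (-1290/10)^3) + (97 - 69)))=1202048551928629/32540872542848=36.94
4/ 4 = 1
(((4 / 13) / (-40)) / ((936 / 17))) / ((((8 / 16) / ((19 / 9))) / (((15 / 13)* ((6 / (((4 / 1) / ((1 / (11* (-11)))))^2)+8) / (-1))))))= 23281517 / 4275640512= 0.01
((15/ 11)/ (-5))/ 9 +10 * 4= 1319/ 33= 39.97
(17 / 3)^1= 5.67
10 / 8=5 / 4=1.25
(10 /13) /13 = 10 /169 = 0.06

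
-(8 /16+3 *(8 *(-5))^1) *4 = 478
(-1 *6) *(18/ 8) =-13.50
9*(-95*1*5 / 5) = -855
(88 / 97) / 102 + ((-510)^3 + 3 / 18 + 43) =-437482855607 / 3298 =-132650956.82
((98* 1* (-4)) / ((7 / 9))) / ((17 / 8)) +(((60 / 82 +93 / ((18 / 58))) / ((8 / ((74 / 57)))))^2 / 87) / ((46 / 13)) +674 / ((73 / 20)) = -174984788782345195 / 3905968914757152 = -44.80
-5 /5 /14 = -1 /14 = -0.07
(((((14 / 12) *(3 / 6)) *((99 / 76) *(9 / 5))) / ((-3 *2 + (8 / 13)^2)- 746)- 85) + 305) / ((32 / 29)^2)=35722714843409 / 197710315520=180.68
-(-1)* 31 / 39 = 31 / 39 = 0.79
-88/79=-1.11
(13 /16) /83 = 0.01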